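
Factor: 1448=2^3*181^1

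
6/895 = 6/895 =0.01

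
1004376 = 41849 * 24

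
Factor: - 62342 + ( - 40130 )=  - 102472 = - 2^3 * 12809^1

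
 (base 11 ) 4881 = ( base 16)18ED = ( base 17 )1516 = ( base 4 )1203231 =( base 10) 6381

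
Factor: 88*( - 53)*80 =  - 373120= - 2^7*5^1*11^1 * 53^1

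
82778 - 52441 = 30337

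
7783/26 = 7783/26=299.35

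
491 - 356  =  135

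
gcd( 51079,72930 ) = 1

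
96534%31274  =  2712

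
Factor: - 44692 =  - 2^2 * 11173^1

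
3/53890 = 3/53890= 0.00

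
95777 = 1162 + 94615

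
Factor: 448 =2^6*7^1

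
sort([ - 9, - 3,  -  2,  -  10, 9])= [  -  10,-9,-3,-2, 9]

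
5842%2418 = 1006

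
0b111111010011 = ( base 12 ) 2417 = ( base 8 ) 7723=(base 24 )70j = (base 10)4051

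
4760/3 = 1586 + 2/3 = 1586.67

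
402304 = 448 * 898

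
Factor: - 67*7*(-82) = 38458 =2^1*7^1 * 41^1*67^1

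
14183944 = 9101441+5082503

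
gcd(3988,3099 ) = 1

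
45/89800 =9/17960 = 0.00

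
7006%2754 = 1498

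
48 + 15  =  63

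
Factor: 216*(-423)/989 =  - 91368/989 = - 2^3*3^5*23^( - 1)*43^( - 1 )*47^1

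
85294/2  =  42647 = 42647.00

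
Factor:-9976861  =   - 9976861^1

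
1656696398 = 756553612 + 900142786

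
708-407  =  301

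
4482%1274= 660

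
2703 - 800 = 1903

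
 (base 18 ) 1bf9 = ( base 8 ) 22713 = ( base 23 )I6F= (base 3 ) 111021100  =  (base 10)9675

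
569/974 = 569/974  =  0.58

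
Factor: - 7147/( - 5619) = 3^(  -  1)*7^1 * 1021^1*1873^( - 1 ) 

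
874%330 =214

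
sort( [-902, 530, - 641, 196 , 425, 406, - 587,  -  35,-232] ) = [ - 902, - 641, - 587,-232 , - 35,196,406, 425, 530 ]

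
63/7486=63/7486 =0.01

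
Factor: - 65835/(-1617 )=285/7 = 3^1 *5^1*7^(-1)*19^1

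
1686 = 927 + 759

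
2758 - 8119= -5361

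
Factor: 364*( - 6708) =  - 2^4* 3^1*7^1*13^2*43^1  =  - 2441712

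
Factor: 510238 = 2^1*17^1 * 43^1 * 349^1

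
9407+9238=18645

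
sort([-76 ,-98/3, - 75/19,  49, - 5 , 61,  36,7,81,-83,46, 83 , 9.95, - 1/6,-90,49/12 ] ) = [ - 90 , - 83,-76,-98/3,- 5 , - 75/19, - 1/6 , 49/12 , 7,9.95 , 36 , 46, 49,61,81, 83]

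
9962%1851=707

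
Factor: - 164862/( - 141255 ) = 2^1*3^1*5^( - 1 )*71^1*73^( - 1 )= 426/365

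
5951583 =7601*783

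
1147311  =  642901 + 504410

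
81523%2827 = 2367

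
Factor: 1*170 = 2^1* 5^1 * 17^1 = 170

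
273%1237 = 273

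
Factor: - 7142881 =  - 7142881^1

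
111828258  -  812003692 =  - 700175434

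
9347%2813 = 908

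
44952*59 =2652168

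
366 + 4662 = 5028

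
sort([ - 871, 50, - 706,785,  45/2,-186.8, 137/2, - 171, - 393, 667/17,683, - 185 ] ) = [ - 871,-706, - 393, - 186.8,-185, -171, 45/2,  667/17 , 50, 137/2, 683, 785 ] 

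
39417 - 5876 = 33541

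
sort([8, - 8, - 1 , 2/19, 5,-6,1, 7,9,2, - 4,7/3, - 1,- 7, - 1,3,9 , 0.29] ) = [- 8, - 7,-6, - 4,- 1, - 1, - 1, 2/19,0.29,1,2,7/3,3, 5,  7, 8,9,  9] 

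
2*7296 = 14592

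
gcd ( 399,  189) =21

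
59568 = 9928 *6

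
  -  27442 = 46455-73897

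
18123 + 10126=28249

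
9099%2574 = 1377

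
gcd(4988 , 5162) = 58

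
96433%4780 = 833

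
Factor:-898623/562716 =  - 313/196 =- 2^(-2)*7^( - 2 )*313^1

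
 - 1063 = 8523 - 9586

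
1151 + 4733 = 5884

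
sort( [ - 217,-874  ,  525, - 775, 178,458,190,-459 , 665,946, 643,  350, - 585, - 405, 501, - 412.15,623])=[  -  874, - 775 , - 585, - 459 , - 412.15, - 405, - 217, 178, 190,  350,  458,501 , 525, 623, 643 , 665, 946 ]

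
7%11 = 7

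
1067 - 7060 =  - 5993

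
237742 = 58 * 4099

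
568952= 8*71119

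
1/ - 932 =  - 1 + 931/932 = - 0.00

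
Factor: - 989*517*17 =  - 11^1*17^1*23^1*43^1*47^1  =  - 8692321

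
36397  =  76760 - 40363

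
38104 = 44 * 866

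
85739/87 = 985 + 44/87 = 985.51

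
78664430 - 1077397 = 77587033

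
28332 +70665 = 98997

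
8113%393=253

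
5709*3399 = 19404891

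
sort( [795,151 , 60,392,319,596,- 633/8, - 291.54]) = [  -  291.54, - 633/8,60,151,319,392, 596, 795 ] 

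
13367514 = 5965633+7401881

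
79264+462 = 79726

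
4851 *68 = 329868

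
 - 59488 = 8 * ( - 7436)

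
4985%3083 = 1902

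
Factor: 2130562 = 2^1*7^1 * 152183^1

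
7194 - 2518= 4676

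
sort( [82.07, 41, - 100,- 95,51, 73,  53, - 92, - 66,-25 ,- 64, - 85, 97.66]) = [ - 100, - 95, - 92, - 85, - 66, - 64,  -  25,41, 51, 53, 73,82.07,97.66] 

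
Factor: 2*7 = 2^1*7^1 = 14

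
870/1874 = 435/937 = 0.46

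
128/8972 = 32/2243 = 0.01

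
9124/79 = 115 + 39/79 = 115.49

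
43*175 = 7525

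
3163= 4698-1535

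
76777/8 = 9597 + 1/8 = 9597.12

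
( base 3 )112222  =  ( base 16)194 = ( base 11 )338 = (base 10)404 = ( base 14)20C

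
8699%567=194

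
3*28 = 84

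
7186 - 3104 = 4082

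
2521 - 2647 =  - 126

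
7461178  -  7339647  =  121531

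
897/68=897/68 = 13.19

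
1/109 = 1/109 =0.01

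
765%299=167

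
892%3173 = 892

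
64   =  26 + 38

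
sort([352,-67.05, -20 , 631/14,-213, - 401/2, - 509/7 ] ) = [-213, - 401/2,-509/7, - 67.05, - 20,631/14,352 ]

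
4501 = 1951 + 2550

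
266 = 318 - 52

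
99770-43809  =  55961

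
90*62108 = 5589720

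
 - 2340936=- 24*97539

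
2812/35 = 80 + 12/35 =80.34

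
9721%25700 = 9721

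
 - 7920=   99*( - 80 )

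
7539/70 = 1077/10 = 107.70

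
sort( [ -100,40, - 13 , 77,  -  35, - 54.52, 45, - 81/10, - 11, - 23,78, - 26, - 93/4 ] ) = [- 100, - 54.52, - 35 , - 26, - 93/4, - 23, - 13, - 11,- 81/10,40, 45,77,78]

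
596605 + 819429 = 1416034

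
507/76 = 6 + 51/76 = 6.67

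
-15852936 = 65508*( - 242) 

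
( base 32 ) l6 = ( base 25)123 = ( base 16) 2a6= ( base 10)678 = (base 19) 1GD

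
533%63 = 29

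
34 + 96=130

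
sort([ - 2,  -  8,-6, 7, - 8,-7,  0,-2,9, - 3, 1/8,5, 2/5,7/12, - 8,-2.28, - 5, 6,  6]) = [ -8, - 8,-8, - 7,  -  6,- 5, - 3, - 2.28 , - 2, - 2 , 0,1/8 , 2/5,7/12, 5, 6,  6,7, 9]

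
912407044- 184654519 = 727752525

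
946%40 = 26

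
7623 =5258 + 2365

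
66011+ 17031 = 83042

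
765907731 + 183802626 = 949710357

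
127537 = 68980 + 58557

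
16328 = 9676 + 6652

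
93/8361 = 31/2787 =0.01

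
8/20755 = 8/20755  =  0.00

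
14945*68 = 1016260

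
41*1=41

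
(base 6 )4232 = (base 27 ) 18B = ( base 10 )956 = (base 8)1674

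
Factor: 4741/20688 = 11/48 = 2^( - 4)*3^( - 1 )*11^1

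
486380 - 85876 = 400504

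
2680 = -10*( - 268)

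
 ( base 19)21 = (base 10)39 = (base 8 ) 47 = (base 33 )16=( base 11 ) 36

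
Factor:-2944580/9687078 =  - 2^1*3^(  -  2)*5^1*307^( - 1)  *  1753^(- 1 )*147229^1 =- 1472290/4843539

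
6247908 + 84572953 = 90820861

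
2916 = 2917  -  1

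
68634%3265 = 69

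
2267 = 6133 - 3866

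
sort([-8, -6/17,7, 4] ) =[ - 8,-6/17,4, 7]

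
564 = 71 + 493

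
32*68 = 2176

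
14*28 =392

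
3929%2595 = 1334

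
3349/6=3349/6 = 558.17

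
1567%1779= 1567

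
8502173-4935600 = 3566573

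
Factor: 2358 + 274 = 2632 = 2^3*7^1*47^1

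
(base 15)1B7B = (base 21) db2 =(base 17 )13ag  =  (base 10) 5966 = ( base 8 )13516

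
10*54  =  540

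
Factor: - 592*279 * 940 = -155257920 = - 2^6* 3^2*5^1*31^1  *37^1*47^1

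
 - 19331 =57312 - 76643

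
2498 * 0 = 0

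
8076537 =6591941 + 1484596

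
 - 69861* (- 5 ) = 349305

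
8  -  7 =1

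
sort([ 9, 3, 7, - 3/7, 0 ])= [ - 3/7,0, 3 , 7, 9]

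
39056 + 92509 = 131565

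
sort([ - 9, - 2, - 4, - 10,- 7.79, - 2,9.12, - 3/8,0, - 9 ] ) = [ - 10, - 9, - 9, - 7.79, - 4,- 2, - 2, - 3/8,0,9.12 ]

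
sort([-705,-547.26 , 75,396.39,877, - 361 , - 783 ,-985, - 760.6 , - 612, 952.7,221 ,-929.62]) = [ -985, - 929.62, -783,-760.6, - 705, - 612 ,- 547.26, -361,  75,221,396.39,  877,  952.7 ] 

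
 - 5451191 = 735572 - 6186763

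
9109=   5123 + 3986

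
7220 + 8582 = 15802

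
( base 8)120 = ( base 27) 2q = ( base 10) 80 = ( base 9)88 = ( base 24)38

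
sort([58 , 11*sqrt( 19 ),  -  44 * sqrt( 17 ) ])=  [-44*sqrt( 17 ),11*sqrt( 19), 58] 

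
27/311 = 27/311 = 0.09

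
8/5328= 1/666 = 0.00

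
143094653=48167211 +94927442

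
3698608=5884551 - 2185943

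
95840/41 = 2337 + 23/41 = 2337.56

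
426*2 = 852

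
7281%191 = 23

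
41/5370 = 41/5370 = 0.01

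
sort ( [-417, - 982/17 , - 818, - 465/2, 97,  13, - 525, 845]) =[ - 818, - 525,-417,  -  465/2, - 982/17, 13, 97,845]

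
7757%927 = 341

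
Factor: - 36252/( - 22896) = 19/12= 2^( - 2 )*3^( - 1)*19^1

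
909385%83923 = 70155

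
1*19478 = 19478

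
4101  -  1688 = 2413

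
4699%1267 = 898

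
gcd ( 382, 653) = 1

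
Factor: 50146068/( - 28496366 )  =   - 2^1*3^1*7^1*233^( - 1)*61151^(- 1 )*596977^1  =  -25073034/14248183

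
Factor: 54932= 2^2*31^1*443^1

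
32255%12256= 7743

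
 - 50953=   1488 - 52441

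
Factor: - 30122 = -2^1*15061^1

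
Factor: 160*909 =2^5 * 3^2*5^1*101^1 = 145440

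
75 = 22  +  53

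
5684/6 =947+1/3 = 947.33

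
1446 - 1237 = 209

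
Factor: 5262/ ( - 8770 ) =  - 3^1 * 5^( - 1 )= -3/5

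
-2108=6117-8225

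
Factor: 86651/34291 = 53^( - 1 )*73^1 * 647^( - 1)*1187^1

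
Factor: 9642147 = 3^1 *31^1*199^1*521^1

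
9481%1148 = 297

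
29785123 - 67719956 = - 37934833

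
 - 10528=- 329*32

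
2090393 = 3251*643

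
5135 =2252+2883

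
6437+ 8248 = 14685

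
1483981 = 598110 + 885871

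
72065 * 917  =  66083605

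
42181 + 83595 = 125776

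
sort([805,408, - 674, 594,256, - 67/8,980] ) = [ - 674, - 67/8,256, 408 , 594, 805,980 ] 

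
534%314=220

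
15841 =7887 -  - 7954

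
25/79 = 25/79 = 0.32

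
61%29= 3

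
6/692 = 3/346 =0.01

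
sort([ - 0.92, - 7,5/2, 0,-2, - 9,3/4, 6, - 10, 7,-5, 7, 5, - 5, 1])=[ - 10, - 9, - 7, - 5, - 5, - 2,-0.92,0, 3/4,1 , 5/2, 5,6,7,7]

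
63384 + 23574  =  86958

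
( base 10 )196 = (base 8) 304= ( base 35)5l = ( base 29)6m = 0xc4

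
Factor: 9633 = 3^1 * 13^2*19^1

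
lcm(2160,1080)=2160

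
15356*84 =1289904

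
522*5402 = 2819844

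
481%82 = 71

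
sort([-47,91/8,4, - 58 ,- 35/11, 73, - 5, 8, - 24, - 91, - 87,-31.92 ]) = [  -  91, - 87, - 58, - 47  , - 31.92,-24, - 5,-35/11, 4, 8, 91/8,73]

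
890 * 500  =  445000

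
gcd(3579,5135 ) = 1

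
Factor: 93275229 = 3^1 * 31091743^1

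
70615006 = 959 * 73634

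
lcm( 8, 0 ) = 0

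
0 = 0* 16964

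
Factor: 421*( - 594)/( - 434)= 125037/217 = 3^3*7^( - 1)*11^1 * 31^( - 1)*421^1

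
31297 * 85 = 2660245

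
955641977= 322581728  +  633060249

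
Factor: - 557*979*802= - 437333006  =  - 2^1*11^1*89^1*401^1*557^1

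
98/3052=7/218= 0.03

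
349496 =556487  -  206991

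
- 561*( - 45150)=25329150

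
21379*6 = 128274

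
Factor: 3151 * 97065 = 305851815 = 3^3 * 5^1*23^1*137^1*719^1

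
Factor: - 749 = -7^1*107^1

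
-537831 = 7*( - 76833)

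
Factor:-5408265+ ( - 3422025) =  - 8830290 = - 2^1 * 3^1*5^1*7^2 * 6007^1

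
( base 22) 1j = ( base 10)41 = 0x29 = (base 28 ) 1d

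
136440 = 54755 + 81685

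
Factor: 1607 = 1607^1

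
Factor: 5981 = 5981^1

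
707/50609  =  707/50609  =  0.01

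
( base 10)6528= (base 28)894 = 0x1980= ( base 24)B80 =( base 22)DAG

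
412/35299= 412/35299= 0.01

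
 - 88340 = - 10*8834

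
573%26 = 1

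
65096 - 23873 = 41223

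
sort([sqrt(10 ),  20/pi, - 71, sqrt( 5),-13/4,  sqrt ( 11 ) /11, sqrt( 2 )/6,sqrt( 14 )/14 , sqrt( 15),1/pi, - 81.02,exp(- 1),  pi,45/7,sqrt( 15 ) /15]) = [  -  81.02,  -  71, - 13/4,sqrt( 2) /6,  sqrt(15 )/15,  sqrt( 14)/14,sqrt(11 )/11, 1/pi,exp( - 1 ),sqrt( 5),pi,sqrt( 10), sqrt( 15 ), 20/pi, 45/7] 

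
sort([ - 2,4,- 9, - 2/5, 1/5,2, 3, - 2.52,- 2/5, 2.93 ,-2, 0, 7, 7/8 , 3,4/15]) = [ - 9 , -2.52, - 2, -2 , - 2/5, - 2/5, 0,1/5,4/15 , 7/8 , 2, 2.93,3 , 3,4,7] 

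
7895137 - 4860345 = 3034792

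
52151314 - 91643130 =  - 39491816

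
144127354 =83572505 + 60554849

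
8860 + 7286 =16146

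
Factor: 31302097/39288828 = 2^(  -  2)*3^ ( -1 )*3274069^( - 1) * 31302097^1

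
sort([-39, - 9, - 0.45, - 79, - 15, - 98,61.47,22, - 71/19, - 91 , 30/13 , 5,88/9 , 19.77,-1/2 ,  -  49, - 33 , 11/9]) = [- 98,  -  91,- 79, - 49 ,-39, - 33 ,-15, - 9,  -  71/19 , - 1/2, - 0.45,11/9,30/13,5, 88/9, 19.77,22,61.47]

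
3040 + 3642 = 6682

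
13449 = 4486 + 8963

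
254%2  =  0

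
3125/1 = 3125 = 3125.00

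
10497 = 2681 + 7816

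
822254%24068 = 3942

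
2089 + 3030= 5119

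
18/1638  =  1/91 = 0.01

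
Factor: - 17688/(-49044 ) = 2^1*11^1 * 61^( - 1 )= 22/61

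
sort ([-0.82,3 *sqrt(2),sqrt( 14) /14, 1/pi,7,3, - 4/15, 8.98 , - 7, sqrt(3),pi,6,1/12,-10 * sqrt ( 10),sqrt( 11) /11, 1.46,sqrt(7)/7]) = [-10 * sqrt(10),-7 , - 0.82, -4/15 , 1/12 , sqrt(14 )/14, sqrt( 11 ) /11,1/pi, sqrt( 7)/7, 1.46 , sqrt( 3 ), 3 , pi , 3*sqrt(2 ), 6,7, 8.98]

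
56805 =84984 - 28179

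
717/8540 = 717/8540 = 0.08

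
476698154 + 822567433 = 1299265587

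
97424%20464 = 15568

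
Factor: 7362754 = 2^1*7^1 * 367^1*1433^1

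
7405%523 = 83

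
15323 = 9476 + 5847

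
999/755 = 999/755 = 1.32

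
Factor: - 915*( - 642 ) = 2^1*3^2 *5^1*  61^1*107^1 = 587430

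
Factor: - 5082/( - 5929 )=2^1*3^1*7^ ( - 1) = 6/7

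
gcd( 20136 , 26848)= 6712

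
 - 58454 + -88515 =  - 146969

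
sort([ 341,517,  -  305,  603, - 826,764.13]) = [ - 826, - 305,341, 517, 603,764.13 ] 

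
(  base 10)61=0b111101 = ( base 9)67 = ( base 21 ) 2j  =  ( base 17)3A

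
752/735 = 1+17/735 = 1.02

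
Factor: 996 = 2^2*3^1*83^1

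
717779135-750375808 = -32596673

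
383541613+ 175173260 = 558714873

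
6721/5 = 1344 + 1/5 = 1344.20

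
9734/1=9734 = 9734.00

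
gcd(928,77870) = 2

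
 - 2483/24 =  - 2483/24= -  103.46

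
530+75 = 605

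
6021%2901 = 219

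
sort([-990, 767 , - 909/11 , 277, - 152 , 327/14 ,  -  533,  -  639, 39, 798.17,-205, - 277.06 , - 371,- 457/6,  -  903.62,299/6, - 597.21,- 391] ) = [ - 990 , - 903.62,  -  639,  -  597.21,  -  533,  -  391, - 371 ,-277.06 ,  -  205,  -  152 ,  -  909/11, - 457/6,  327/14,  39, 299/6,277 , 767, 798.17 ]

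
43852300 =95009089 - 51156789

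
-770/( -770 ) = 1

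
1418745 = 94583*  15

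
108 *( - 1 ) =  - 108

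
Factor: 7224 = 2^3*3^1*7^1*43^1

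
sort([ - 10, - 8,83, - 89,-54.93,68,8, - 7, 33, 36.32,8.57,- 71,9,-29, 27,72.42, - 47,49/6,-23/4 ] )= [ - 89, - 71, - 54.93,  -  47, - 29 , - 10,- 8,  -  7, - 23/4,  8,49/6,8.57,9,27,33, 36.32, 68 , 72.42,83] 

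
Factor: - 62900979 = -3^1*20966993^1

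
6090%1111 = 535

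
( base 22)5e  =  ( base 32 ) 3S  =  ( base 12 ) A4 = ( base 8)174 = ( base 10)124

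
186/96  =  1 + 15/16= 1.94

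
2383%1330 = 1053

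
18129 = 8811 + 9318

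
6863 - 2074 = 4789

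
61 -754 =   -  693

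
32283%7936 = 539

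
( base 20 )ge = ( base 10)334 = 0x14e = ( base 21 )FJ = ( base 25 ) D9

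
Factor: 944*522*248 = 122206464  =  2^8 * 3^2* 29^1*31^1*59^1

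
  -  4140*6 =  - 24840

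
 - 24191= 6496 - 30687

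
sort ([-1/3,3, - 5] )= [- 5,-1/3,  3] 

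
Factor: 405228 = 2^2*3^1*33769^1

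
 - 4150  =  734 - 4884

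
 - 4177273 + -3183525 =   -  7360798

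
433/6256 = 433/6256 = 0.07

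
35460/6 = 5910 = 5910.00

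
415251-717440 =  - 302189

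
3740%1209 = 113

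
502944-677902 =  - 174958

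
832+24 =856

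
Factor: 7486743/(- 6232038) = - 2^(- 1 )*11^1*19^ ( - 1) *54667^( - 1) * 226871^1 = - 2495581/2077346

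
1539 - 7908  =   -6369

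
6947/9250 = 6947/9250 = 0.75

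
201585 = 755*267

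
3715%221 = 179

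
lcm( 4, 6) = 12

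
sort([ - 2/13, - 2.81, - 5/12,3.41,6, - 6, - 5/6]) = [ - 6, - 2.81, - 5/6, - 5/12, - 2/13,  3.41,6 ] 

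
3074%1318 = 438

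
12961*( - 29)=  - 375869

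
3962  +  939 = 4901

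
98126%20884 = 14590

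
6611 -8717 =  - 2106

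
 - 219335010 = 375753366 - 595088376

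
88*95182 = 8376016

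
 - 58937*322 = -18977714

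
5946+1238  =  7184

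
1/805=1/805 =0.00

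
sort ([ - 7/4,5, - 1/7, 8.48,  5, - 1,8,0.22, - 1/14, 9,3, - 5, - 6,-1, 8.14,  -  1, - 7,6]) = [ - 7, - 6, - 5, - 7/4, - 1, - 1,-1, - 1/7, - 1/14 , 0.22, 3,5, 5,6, 8,8.14,8.48,9]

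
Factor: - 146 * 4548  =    -  2^3*3^1*73^1 * 379^1 = - 664008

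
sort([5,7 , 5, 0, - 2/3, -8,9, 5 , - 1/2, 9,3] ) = [ - 8 ,-2/3, - 1/2, 0, 3, 5, 5, 5, 7, 9,  9] 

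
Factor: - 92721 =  -3^1*31^1*997^1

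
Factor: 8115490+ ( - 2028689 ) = 7^1*869543^1  =  6086801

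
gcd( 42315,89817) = 273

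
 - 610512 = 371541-982053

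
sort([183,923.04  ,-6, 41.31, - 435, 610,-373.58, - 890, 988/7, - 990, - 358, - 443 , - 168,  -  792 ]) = [ - 990, - 890, - 792,-443, - 435, -373.58, - 358, - 168, - 6, 41.31, 988/7, 183, 610, 923.04] 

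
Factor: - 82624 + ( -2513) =-85137= - 3^1*13^1*37^1*59^1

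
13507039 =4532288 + 8974751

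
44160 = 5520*8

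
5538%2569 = 400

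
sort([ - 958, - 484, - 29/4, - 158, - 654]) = [ - 958,-654, - 484, - 158, - 29/4]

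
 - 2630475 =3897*( - 675)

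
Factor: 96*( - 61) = -2^5*3^1 * 61^1 = - 5856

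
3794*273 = 1035762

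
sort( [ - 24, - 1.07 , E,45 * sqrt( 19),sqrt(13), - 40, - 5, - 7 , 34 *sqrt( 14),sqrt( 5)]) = [ - 40, - 24, - 7, - 5, - 1.07,  sqrt(5 ),  E,  sqrt( 13),34*sqrt( 14 ),45* sqrt(19)] 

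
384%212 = 172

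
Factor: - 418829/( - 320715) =3^(  -  2)*5^(-1) * 17^1  *71^1 * 347^1*7127^ (-1 )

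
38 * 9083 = 345154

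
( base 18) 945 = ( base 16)bb1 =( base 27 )42n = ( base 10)2993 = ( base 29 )3G6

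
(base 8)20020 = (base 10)8208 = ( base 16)2010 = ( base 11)6192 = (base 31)8GO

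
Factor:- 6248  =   - 2^3*11^1*71^1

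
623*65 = 40495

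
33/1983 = 11/661 = 0.02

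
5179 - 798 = 4381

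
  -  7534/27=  - 280 + 26/27= -279.04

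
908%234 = 206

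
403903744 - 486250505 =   -  82346761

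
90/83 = 90/83 = 1.08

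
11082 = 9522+1560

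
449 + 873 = 1322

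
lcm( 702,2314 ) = 62478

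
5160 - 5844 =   -  684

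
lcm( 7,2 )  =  14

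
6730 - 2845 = 3885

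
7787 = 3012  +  4775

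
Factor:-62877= - 3^1*20959^1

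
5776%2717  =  342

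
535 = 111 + 424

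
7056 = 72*98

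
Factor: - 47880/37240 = - 3^2*7^( - 1) =-9/7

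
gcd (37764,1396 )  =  4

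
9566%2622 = 1700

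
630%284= 62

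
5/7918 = 5/7918 = 0.00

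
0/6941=0 = 0.00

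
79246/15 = 5283 + 1/15=5283.07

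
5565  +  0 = 5565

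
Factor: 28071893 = 877^1*32009^1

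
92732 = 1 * 92732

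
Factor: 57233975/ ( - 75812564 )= - 2^ ( - 2)*5^2*3407^( - 1 ) *5563^( - 1)*2289359^1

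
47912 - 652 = 47260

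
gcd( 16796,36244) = 884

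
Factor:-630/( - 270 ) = 3^( - 1)* 7^1=   7/3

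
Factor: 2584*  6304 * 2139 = 34843317504  =  2^8*3^1 *17^1 * 19^1*23^1*31^1*197^1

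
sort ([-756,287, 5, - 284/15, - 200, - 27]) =[-756, - 200, - 27,  -  284/15, 5,  287]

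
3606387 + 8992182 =12598569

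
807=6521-5714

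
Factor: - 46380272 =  - 2^4 * 947^1 * 3061^1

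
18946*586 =11102356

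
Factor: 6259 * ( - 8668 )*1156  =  - 2^4*11^2*17^2*197^1* 569^1= -  62716481872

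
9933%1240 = 13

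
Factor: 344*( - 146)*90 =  - 4520160 = - 2^5 * 3^2*5^1*43^1*73^1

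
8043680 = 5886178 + 2157502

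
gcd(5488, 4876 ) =4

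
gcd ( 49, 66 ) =1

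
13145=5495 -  - 7650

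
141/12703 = 141/12703 = 0.01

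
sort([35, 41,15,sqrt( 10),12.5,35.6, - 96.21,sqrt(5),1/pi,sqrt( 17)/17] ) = [-96.21,sqrt(17) /17,1/pi,sqrt( 5),sqrt(10 ), 12.5,15, 35,  35.6,41]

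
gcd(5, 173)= 1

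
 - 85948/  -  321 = 267 + 241/321 = 267.75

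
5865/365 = 1173/73 = 16.07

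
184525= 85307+99218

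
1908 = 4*477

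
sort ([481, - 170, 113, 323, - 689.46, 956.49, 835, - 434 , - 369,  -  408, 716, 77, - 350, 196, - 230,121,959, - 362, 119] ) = [-689.46, - 434, - 408, - 369 , - 362, - 350,-230, - 170,  77, 113, 119, 121,196,  323, 481, 716,835, 956.49, 959 ]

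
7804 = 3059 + 4745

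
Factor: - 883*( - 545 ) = 481235 = 5^1*109^1 * 883^1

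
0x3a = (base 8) 72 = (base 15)3D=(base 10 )58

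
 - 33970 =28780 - 62750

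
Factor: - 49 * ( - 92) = 2^2*7^2*23^1 = 4508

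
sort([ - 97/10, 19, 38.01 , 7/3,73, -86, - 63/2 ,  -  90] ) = [  -  90, - 86,  -  63/2, - 97/10 , 7/3,19 , 38.01,73 ]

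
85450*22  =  1879900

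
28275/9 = 9425/3  =  3141.67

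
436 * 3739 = 1630204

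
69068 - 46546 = 22522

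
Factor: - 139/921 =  - 3^( - 1 )*139^1*307^( - 1)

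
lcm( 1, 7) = 7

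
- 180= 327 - 507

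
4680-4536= 144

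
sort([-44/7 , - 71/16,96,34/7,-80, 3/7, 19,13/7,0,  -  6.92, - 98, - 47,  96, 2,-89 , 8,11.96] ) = [-98,-89, - 80, - 47,-6.92, - 44/7 , - 71/16,0, 3/7, 13/7, 2  ,  34/7,8,11.96,19, 96,96]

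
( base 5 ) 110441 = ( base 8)7437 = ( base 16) F1F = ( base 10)3871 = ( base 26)5IN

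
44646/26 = 22323/13 = 1717.15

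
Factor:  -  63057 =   -  3^1*21019^1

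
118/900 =59/450  =  0.13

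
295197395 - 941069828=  - 645872433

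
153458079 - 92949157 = 60508922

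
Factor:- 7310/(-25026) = 85/291 = 3^( - 1 )* 5^1 * 17^1*97^( - 1)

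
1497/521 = 1497/521 = 2.87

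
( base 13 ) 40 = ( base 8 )64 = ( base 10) 52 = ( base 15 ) 37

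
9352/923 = 9352/923 = 10.13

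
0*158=0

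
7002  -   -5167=12169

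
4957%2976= 1981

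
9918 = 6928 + 2990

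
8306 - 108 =8198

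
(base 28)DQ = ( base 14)1DC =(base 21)IC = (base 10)390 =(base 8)606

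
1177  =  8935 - 7758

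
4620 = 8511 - 3891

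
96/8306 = 48/4153 = 0.01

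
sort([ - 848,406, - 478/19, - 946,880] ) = [ - 946, - 848, - 478/19,406,880]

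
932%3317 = 932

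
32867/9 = 32867/9 = 3651.89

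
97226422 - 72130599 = 25095823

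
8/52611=8/52611 = 0.00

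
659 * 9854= 6493786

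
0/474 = 0 = 0.00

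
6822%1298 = 332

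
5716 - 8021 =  - 2305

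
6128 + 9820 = 15948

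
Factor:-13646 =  - 2^1 * 6823^1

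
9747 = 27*361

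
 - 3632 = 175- 3807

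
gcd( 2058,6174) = 2058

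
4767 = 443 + 4324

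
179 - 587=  - 408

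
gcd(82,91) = 1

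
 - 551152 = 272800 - 823952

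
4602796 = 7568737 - 2965941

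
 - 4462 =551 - 5013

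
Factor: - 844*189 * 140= - 2^4*3^3  *5^1*7^2 * 211^1 = - 22332240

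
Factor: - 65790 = - 2^1*3^2*5^1*17^1*43^1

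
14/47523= 2/6789  =  0.00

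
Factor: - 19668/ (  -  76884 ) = 11/43 = 11^1*43^( - 1 )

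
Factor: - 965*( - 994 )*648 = 621568080 = 2^4*3^4*5^1*7^1*71^1 * 193^1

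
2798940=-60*( - 46649 )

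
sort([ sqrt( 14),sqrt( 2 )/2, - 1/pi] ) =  [ - 1/pi, sqrt( 2)/2,sqrt( 14)] 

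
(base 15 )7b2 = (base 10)1742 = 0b11011001110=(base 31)1P6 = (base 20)472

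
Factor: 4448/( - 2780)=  - 2^3*5^( -1 ) =- 8/5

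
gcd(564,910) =2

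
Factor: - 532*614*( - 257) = 2^3*7^1*19^1*257^1*307^1 = 83948536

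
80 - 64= 16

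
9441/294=32 + 11/98 = 32.11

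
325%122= 81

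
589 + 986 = 1575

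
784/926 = 392/463 = 0.85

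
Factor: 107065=5^1  *  7^2*19^1*23^1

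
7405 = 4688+2717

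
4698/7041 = 1566/2347 = 0.67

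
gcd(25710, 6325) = 5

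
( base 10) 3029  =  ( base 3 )11011012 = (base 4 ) 233111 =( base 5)44104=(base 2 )101111010101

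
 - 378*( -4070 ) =1538460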